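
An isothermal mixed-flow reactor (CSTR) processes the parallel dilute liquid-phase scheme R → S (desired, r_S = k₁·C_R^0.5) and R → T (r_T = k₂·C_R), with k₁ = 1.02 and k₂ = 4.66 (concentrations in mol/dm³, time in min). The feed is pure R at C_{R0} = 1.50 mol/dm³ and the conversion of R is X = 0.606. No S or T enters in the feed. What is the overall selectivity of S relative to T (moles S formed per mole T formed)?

Exit C_R = C_{R0}(1−X) = 1.50×0.394 = 0.5910 mol/dm³.
In a CSTR the entire volume is at exit conditions, so r_S = 1.02×0.5910^0.5 = 0.7841 and r_T = 4.66×0.5910 = 2.754.
Overall selectivity = C_S/C_T = r_Sτ/(r_Tτ) = r_S/r_T = 0.285.

0.285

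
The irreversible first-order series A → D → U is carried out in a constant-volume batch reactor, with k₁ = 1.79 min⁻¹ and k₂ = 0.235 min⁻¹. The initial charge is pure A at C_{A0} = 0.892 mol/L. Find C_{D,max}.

0.656 mol/L

At the optimum, C_{D,max}/C_{A0} = (k₁/k₂)^[k₂/(k₂−k₁)].
= (1.79/0.235)^(0.235/(0.235−1.79)) = (7.617)^(-0.1511) = 0.7358.
C_{D,max} = 0.7358×0.892 = 0.656 mol/L.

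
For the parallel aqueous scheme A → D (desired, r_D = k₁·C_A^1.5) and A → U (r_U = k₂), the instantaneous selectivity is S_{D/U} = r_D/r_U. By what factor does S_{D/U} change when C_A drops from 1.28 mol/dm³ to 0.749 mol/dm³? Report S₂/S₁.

S_{D/U} = (k₁/k₂)·C_A^1.5, so S₂/S₁ = (C_{A,2}/C_{A,1})^1.5.
= (0.749/1.28)^1.5 = (0.5852)^1.5 = 0.448.
Selectivity toward D falls as C_A falls — high-concentration operation is favoured.

0.448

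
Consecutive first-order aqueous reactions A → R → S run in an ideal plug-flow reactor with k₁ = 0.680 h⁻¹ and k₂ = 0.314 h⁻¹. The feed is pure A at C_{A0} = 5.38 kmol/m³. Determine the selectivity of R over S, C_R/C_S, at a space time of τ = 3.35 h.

For first-order series with pure A initially, C_R(τ) = k₁C_{A0}/(k₂−k₁)·(e^(−k₁τ) − e^(−k₂τ)).
e^(−k₁τ) = e^(−0.680×3.35) = e^(−2.278) = 0.1025; e^(−k₂τ) = e^(−1.052) = 0.3493.
C_R = 0.680×5.38/(0.314−0.680) × (0.1025−0.3493) = (-9.996)×(-0.2468) = 2.467 kmol/m³.
C_A = C_{A0}e^(−k₁τ) = 0.5514 kmol/m³, so C_S = C_{A0}−C_A−C_R = 2.362 kmol/m³; C_R/C_S = 1.04.

1.04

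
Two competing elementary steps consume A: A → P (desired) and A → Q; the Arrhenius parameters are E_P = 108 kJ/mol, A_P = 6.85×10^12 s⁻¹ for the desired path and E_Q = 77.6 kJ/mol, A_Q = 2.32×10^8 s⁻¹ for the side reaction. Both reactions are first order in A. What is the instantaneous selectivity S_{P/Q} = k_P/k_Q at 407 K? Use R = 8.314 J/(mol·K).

With equal orders, S_{P/Q} = k_P/k_Q = (A_P/A_Q)·exp[(E_Q−E_P)/(RT)].
(E_Q−E_P)/(RT) = (77.6−108)×10³/(8.314×407) = -30400/3384 = -8.984.
k_P/k_Q = (6.85×10^12/2.32×10^8)·exp(-8.984) = 29526 × 1.254×10^-4 = 3.70.

3.70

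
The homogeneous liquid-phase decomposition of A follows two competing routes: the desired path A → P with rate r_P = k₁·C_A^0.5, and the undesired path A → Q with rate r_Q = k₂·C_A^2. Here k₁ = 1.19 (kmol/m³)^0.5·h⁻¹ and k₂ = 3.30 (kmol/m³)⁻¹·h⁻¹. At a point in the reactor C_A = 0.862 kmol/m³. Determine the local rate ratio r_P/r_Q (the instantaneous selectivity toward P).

0.451

S_{P/Q} = r_P/r_Q = (k₁·C_A^0.5)/(k₂·C_A^2) = (k₁/k₂)·C_A^-1.5.
= (1.19×0.8620^0.5) / (3.30×0.8620^2) = 1.105/2.452 = 0.451.
The undesired path is higher order in A, so low C_A (CSTR or dilute feed) favours P.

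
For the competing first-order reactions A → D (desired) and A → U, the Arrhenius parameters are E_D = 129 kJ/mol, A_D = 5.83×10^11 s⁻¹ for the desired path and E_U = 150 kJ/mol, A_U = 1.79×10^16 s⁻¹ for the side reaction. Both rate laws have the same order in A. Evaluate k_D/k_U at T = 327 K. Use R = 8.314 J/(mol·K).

With equal orders, S_{D/U} = k_D/k_U = (A_D/A_U)·exp[(E_U−E_D)/(RT)].
(E_U−E_D)/(RT) = (150−129)×10³/(8.314×327) = 21000/2719 = 7.724.
k_D/k_U = (5.83×10^11/1.79×10^16)·exp(7.724) = 3.257×10^-5 × 2263 = 0.0737.

0.0737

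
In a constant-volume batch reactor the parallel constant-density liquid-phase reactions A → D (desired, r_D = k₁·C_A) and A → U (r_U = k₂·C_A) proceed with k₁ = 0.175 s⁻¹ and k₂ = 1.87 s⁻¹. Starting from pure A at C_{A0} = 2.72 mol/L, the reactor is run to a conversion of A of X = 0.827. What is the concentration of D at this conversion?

C_A = C_{A0}(1−X) = 0.4706 mol/L.
Both paths are first order in A, so the instantaneous fraction to D is constant: dC_D/d(−C_A) = k₁/(k₁+k₂) = 0.08557.
C_D = 0.08557·(C_{A0}−C_A) = 0.08557×2.249 = 0.192 mol/L.

0.192 mol/L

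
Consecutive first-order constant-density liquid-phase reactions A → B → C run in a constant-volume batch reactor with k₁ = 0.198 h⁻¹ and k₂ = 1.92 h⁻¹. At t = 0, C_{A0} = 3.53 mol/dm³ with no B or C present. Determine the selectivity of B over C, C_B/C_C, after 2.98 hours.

0.166

The intermediate concentration in a first-order A→B→C sequence is C_B = k₁C_{A0}(e^(−k₁t) − e^(−k₂t))/(k₂−k₁).
e^(−k₁t) = e^(−0.198×2.98) = e^(−0.5900) = 0.5543; e^(−k₂t) = e^(−5.722) = 0.003274.
C_B = 0.198×3.53/(1.92−0.198) × (0.5543−0.003274) = 0.4059×0.5510 = 0.2237 mol/dm³.
C_A = C_{A0}e^(−k₁t) = 1.957 mol/dm³, so C_C = C_{A0}−C_A−C_B = 1.350 mol/dm³; C_B/C_C = 0.166.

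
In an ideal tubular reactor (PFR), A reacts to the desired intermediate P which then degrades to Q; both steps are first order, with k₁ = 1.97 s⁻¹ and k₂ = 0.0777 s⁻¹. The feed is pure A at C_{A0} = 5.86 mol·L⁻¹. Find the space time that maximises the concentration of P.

1.71 s

The intermediate peaks when r₁ = r₂, i.e. k₁e^(−k₁τ) = k₂e^(−k₂τ), giving τ_opt = ln(k₂/k₁)/(k₂−k₁).
= ln(0.0777/1.97)/(0.0777−1.97) = ln(0.03944)/-1.892 = -3.233/-1.892 = 1.71 s.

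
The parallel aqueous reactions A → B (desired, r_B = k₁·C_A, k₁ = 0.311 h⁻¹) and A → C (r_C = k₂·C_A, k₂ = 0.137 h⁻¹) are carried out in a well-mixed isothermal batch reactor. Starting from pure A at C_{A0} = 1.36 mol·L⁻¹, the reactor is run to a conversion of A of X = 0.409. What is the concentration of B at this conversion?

0.386 mol·L⁻¹

C_A = C_{A0}(1−X) = 0.8038 mol·L⁻¹.
Both paths are first order in A, so the instantaneous fraction to B is constant: dC_B/d(−C_A) = k₁/(k₁+k₂) = 0.6942.
C_B = 0.6942·(C_{A0}−C_A) = 0.6942×0.5562 = 0.386 mol·L⁻¹.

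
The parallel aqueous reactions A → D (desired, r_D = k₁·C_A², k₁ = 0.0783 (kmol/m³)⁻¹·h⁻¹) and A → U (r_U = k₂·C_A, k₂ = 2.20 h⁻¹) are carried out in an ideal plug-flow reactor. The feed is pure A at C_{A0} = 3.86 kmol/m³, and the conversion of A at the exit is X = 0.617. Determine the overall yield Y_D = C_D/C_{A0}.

0.0532

C_A = C_{A0}(1−X) = 1.478 kmol/m³.
Along a PFR/batch, dC_U/dC_A = −r_U/(r_D+r_U) = −k₂/(k₂+k₁·C_A).
Integrating from C_{A0} to C_A: C_U = (2.20/0.0783)·ln[(2.20+0.0783·3.86)/(2.20+0.0783·1.48)] = 28.10·ln(2.502/2.316) = 2.176 kmol/m³.
Then C_D = (C_{A0}−C_A) − C_U = 2.382 − 2.176 = 0.2055 kmol/m³.
Y_D = C_D/C_{A0} = 0.2055/3.86 = 0.0532.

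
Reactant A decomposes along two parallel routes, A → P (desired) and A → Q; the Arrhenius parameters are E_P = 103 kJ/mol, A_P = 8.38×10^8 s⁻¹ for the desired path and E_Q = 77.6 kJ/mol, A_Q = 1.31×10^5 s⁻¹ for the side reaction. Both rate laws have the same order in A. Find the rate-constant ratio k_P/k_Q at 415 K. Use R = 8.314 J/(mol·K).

With equal orders, S_{P/Q} = k_P/k_Q = (A_P/A_Q)·exp[(E_Q−E_P)/(RT)].
(E_Q−E_P)/(RT) = (77.6−103)×10³/(8.314×415) = -25400/3450 = -7.362.
k_P/k_Q = (8.38×10^8/1.31×10^5)·exp(-7.362) = 6397 × 6.351×10^-4 = 4.06.
Since E_P > E_Q, raising the temperature improves selectivity toward P.

4.06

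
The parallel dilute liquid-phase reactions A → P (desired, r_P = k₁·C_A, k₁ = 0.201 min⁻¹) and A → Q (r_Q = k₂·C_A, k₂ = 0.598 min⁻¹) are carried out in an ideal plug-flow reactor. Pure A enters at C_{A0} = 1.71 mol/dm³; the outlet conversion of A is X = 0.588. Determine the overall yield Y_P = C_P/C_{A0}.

0.148

C_A = C_{A0}(1−X) = 0.7045 mol/dm³.
Both paths are first order in A, so the instantaneous fraction to P is constant: dC_P/d(−C_A) = k₁/(k₁+k₂) = 0.2516.
C_P = 0.2516·(C_{A0}−C_A) = 0.2516×1.005 = 0.253 mol/dm³.
Y_P = C_P/C_{A0} = 0.2529/1.71 = 0.148.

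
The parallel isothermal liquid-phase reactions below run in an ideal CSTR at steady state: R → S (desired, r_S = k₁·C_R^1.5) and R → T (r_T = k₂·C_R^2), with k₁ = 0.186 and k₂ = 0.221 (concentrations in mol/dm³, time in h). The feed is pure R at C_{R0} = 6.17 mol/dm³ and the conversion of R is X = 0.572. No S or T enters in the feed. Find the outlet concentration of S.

Exit C_R = C_{R0}(1−X) = 6.17×0.428 = 2.641 mol/dm³.
A CSTR operates uniformly at the exit composition, giving r_S = 0.7982 and r_T = 1.541 (each k·C_R^n at C_R = 2.641).
Fraction of consumed R going to S: r_S/(r_S+r_T) = 0.3412.
C_S = 0.3412·C_{R0}·X = 0.3412×6.17×0.572 = 1.20 mol/dm³.

1.20 mol/dm³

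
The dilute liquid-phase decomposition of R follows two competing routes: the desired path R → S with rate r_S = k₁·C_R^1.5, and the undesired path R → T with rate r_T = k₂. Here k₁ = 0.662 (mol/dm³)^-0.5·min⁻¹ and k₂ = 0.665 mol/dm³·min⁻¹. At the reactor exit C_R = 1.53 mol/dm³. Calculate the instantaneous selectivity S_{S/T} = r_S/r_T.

1.88

S_{S/T} = r_S/r_T = (k₁·C_R^1.5)/(k₂) = (k₁/k₂)·C_R^1.5.
= (0.662×1.530^1.5) / (0.665) = 1.253/0.6650 = 1.88.
Since the desired path is higher order in R, keeping C_R high (PFR or concentrated feed) favours S.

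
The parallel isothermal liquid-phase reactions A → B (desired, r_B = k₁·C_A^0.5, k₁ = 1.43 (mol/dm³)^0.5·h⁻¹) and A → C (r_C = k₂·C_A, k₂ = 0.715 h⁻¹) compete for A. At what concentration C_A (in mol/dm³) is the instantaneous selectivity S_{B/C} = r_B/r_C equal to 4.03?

S_{B/C} = (k₁/k₂)·C_A^-0.5 ⇒ C_A = (S·k₂/k₁)^(-2).
= (4.03×0.715/1.43)^(-2) = (2.015)^(-2) = 0.246 mol/dm³.

0.246 mol/dm³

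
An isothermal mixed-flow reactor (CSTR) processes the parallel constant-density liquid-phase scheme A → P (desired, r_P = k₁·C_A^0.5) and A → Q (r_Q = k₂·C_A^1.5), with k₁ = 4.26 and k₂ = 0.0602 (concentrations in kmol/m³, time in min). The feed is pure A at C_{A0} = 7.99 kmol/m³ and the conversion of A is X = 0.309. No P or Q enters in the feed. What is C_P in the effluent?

2.29 kmol/m³

Exit C_A = C_{A0}(1−X) = 7.99×0.691 = 5.521 kmol/m³.
In a CSTR the entire volume is at exit conditions, so r_P = 4.26×5.521^0.5 = 10.01 and r_Q = 0.0602×5.521^1.5 = 0.7810.
Fraction of consumed A going to P: r_P/(r_P+r_Q) = 0.9276.
C_P = 0.9276·C_{A0}·X = 0.9276×7.99×0.309 = 2.29 kmol/m³.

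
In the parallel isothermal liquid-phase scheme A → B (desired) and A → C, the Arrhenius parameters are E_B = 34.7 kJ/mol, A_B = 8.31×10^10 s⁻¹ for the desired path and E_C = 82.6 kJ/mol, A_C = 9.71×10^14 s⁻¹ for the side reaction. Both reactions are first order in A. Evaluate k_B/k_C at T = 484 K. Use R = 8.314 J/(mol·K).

12.6

Since both paths have the same order in A, the concentration cancels and S_{B/C} = k_B/k_C = (A_B/A_C)·exp[(E_C−E_B)/(RT)].
(E_C−E_B)/(RT) = (82.6−34.7)×10³/(8.314×484) = 47900/4024 = 11.90.
k_B/k_C = (8.31×10^10/9.71×10^14)·exp(11.90) = 8.558×10^-5 × 1.478×10^5 = 12.6.
Since E_B < E_C, lowering the temperature improves selectivity toward B.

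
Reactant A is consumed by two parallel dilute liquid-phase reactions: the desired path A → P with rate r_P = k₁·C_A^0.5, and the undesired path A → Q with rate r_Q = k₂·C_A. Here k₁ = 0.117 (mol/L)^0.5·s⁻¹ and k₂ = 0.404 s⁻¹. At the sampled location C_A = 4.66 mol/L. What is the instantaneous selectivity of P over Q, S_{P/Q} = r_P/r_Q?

S_{P/Q} = r_P/r_Q = (k₁·C_A^0.5)/(k₂·C_A) = (k₁/k₂)·C_A^-0.5.
= (0.117×4.660^0.5) / (0.404×4.660) = 0.2526/1.883 = 0.134.

0.134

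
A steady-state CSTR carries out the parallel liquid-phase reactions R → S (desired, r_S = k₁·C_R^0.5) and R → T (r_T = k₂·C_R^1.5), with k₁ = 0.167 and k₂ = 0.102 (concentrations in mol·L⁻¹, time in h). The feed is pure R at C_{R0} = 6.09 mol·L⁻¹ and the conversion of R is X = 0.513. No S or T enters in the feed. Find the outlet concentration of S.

Exit C_R = C_{R0}(1−X) = 6.09×0.487 = 2.966 mol·L⁻¹.
In a CSTR the entire volume is at exit conditions, so r_S = 0.167×2.966^0.5 = 0.2876 and r_T = 0.102×2.966^1.5 = 0.5210.
Fraction of consumed R going to S: r_S/(r_S+r_T) = 0.3557.
C_S = 0.3557·C_{R0}·X = 0.3557×6.09×0.513 = 1.11 mol·L⁻¹.

1.11 mol·L⁻¹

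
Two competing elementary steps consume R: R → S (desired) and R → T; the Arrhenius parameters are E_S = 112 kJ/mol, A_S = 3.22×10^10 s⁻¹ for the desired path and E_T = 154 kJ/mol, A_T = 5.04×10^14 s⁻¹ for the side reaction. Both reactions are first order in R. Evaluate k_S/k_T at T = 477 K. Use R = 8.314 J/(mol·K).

2.54

With equal orders, S_{S/T} = k_S/k_T = (A_S/A_T)·exp[(E_T−E_S)/(RT)].
(E_T−E_S)/(RT) = (154−112)×10³/(8.314×477) = 42000/3966 = 10.59.
k_S/k_T = (3.22×10^10/5.04×10^14)·exp(10.59) = 6.389×10^-5 × 39760 = 2.54.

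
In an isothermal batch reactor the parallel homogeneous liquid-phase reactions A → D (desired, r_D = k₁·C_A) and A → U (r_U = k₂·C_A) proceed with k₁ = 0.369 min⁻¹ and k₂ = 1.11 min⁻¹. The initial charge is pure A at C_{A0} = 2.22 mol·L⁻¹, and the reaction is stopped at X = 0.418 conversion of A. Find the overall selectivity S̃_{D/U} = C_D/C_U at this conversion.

C_A = C_{A0}(1−X) = 1.292 mol·L⁻¹.
Both paths are first order in A, so the instantaneous fraction to D is constant: dC_D/d(−C_A) = k₁/(k₁+k₂) = 0.2495.
C_D = 0.2495·(C_{A0}−C_A) = 0.2495×0.9280 = 0.232 mol·L⁻¹.
C_U = (C_{A0}−C_A)−C_D = 0.6964 mol·L⁻¹; S̃_{D/U} = 0.2315/0.6964 = 0.332.

0.332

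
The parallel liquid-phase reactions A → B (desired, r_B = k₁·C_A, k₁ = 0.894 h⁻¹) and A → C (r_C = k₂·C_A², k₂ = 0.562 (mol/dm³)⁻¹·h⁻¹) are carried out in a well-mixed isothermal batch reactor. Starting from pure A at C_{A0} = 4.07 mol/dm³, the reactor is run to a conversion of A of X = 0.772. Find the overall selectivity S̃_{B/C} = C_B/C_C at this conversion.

C_A = C_{A0}(1−X) = 0.9280 mol/dm³.
Along a PFR/batch, dC_B/dC_A = −r_B/(r_B+r_C) = −k₁/(k₁+k₂·C_A).
Integrating from C_{A0} to C_A: C_B = (0.894/0.562)·ln[(0.894+0.562·4.07)/(0.894+0.562·0.928)] = 1.591·ln(3.181/1.416) = 1.288 mol/dm³.
C_C = (C_{A0}−C_A)−C_B = 1.854 mol/dm³; S̃_{B/C} = 1.288/1.854 = 0.695.

0.695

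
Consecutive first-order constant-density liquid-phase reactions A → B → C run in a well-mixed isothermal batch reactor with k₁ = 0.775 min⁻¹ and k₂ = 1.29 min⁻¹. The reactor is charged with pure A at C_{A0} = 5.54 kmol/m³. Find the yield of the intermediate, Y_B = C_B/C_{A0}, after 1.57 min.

0.247

For first-order series with pure A initially, C_B(t) = k₁C_{A0}/(k₂−k₁)·(e^(−k₁t) − e^(−k₂t)).
e^(−k₁t) = e^(−0.775×1.57) = e^(−1.217) = 0.2962; e^(−k₂t) = e^(−2.025) = 0.1320.
C_B = 0.775×5.54/(1.29−0.775) × (0.2962−0.1320) = 8.337×0.1642 = 1.369 kmol/m³.
Y_B = C_B/C_{A0} = 1.369/5.54 = 0.247.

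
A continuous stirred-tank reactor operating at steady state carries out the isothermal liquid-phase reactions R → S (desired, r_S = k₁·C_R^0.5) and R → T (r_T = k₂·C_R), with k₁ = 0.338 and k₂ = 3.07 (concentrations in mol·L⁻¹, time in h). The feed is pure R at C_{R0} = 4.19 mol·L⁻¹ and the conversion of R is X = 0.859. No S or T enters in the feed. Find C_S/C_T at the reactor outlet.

0.143

Exit C_R = C_{R0}(1−X) = 4.19×0.141 = 0.5908 mol·L⁻¹.
A CSTR operates uniformly at the exit composition, giving r_S = 0.2598 and r_T = 1.814 (each k·C_R^n at C_R = 0.5908).
Overall selectivity = C_S/C_T = r_Sτ/(r_Tτ) = r_S/r_T = 0.143.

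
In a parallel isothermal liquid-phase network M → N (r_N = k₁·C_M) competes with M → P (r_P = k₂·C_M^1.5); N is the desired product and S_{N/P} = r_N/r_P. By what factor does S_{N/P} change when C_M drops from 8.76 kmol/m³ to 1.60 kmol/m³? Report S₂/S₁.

2.34

S_{N/P} = (k₁/k₂)·C_M^-0.5, so S₂/S₁ = (C_{M,2}/C_{M,1})^-0.5.
= (1.60/8.76)^(-0.5) = (0.1826)^(-0.5) = 2.34.
Selectivity toward N rises as C_M falls — low-concentration operation is favoured.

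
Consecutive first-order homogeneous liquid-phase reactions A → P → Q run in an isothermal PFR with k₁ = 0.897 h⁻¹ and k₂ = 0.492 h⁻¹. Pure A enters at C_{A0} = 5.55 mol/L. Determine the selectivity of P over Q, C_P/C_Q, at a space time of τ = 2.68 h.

For first-order series with pure A initially, C_P(τ) = k₁C_{A0}/(k₂−k₁)·(e^(−k₁τ) − e^(−k₂τ)).
e^(−k₁τ) = e^(−0.897×2.68) = e^(−2.404) = 0.09036; e^(−k₂τ) = e^(−1.319) = 0.2675.
C_P = 0.897×5.55/(0.492−0.897) × (0.09036−0.2675) = (-12.29)×(-0.1772) = 2.178 mol/L.
C_A = C_{A0}e^(−k₁τ) = 0.5015 mol/L, so C_Q = C_{A0}−C_A−C_P = 2.871 mol/L; C_P/C_Q = 0.759.

0.759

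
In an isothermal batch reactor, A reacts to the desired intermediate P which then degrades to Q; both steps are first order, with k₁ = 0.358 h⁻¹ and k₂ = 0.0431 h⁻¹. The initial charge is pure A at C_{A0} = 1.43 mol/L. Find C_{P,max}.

1.07 mol/L

Evaluating C_P at t_opt = ln(k₂/k₁)/(k₂−k₁) gives C_{P,max}/C_{A0} = (k₁/k₂)^[k₂/(k₂−k₁)].
= (0.358/0.0431)^(0.0431/(0.0431−0.358)) = (8.306)^(-0.1369) = 0.7484.
C_{P,max} = 0.7484×1.43 = 1.07 mol/L.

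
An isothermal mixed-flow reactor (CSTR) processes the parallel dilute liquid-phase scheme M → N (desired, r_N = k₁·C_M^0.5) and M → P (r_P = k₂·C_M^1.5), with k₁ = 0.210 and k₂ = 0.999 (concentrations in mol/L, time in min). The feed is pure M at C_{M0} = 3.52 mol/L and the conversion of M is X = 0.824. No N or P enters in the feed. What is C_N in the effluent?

Exit C_M = C_{M0}(1−X) = 3.52×0.176 = 0.6195 mol/L.
In a CSTR the entire volume is at exit conditions, so r_N = 0.210×0.6195^0.5 = 0.1653 and r_P = 0.999×0.6195^1.5 = 0.4871.
Fraction of consumed M going to N: r_N/(r_N+r_P) = 0.2533.
C_N = 0.2533·C_{M0}·X = 0.2533×3.52×0.824 = 0.735 mol/L.

0.735 mol/L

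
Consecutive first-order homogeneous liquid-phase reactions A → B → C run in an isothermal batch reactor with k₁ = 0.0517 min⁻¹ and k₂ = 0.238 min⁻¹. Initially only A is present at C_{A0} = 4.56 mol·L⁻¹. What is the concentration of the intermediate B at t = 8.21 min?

For first-order series with pure A initially, C_B(t) = k₁C_{A0}/(k₂−k₁)·(e^(−k₁t) − e^(−k₂t)).
e^(−k₁t) = e^(−0.0517×8.21) = e^(−0.4245) = 0.6541; e^(−k₂t) = e^(−1.954) = 0.1417.
C_B = 0.0517×4.56/(0.238−0.0517) × (0.6541−0.1417) = 1.265×0.5124 = 0.6484 mol·L⁻¹.

0.648 mol·L⁻¹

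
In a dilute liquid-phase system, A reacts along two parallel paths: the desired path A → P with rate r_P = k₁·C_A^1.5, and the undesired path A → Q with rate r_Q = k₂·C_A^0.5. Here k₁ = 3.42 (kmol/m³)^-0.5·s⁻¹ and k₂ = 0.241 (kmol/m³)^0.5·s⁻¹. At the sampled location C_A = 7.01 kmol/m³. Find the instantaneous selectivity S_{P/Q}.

99.5

S_{P/Q} = r_P/r_Q = (k₁·C_A^1.5)/(k₂·C_A^0.5) = (k₁/k₂)·C_A.
= (3.42×7.010^1.5) / (0.241×7.010^0.5) = 63.48/0.6381 = 99.5.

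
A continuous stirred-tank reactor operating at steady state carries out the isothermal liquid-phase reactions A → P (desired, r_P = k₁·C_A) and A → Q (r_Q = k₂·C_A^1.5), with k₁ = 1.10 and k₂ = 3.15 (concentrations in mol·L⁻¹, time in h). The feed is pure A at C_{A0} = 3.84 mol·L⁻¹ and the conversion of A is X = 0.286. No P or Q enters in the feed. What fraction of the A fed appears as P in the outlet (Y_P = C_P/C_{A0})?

0.0498

Exit C_A = C_{A0}(1−X) = 3.84×0.714 = 2.742 mol·L⁻¹.
Rates in a CSTR are evaluated at the outlet concentration: r_P = 1.10×2.742 = 3.016, r_Q = 3.15×2.742^1.5 = 14.30.
Fraction of consumed A going to P: r_P/(r_P+r_Q) = 0.1742.
C_P = 0.1742·C_{A0}·X = 0.1742×3.84×0.286 = 0.191 mol·L⁻¹; Y_P = C_P/C_{A0} = 0.0498.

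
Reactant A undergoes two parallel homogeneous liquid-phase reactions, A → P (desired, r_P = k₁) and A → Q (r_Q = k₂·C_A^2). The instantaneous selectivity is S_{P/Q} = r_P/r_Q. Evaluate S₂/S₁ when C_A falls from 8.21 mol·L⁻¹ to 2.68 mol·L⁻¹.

S_{P/Q} = (k₁/k₂)·C_A^-2, so S₂/S₁ = (C_{A,2}/C_{A,1})^-2.
= (2.68/8.21)^(-2) = (0.3264)^(-2) = 9.38.

9.38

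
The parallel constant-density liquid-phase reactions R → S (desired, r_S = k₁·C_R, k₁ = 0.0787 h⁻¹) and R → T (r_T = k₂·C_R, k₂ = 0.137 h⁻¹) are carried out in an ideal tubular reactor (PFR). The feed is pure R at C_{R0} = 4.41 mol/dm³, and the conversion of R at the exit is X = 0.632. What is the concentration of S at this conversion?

1.02 mol/dm³

C_R = C_{R0}(1−X) = 1.623 mol/dm³.
Both paths are first order in R, so the instantaneous fraction to S is constant: dC_S/d(−C_R) = k₁/(k₁+k₂) = 0.3649.
C_S = 0.3649·(C_{R0}−C_R) = 0.3649×2.787 = 1.02 mol/dm³.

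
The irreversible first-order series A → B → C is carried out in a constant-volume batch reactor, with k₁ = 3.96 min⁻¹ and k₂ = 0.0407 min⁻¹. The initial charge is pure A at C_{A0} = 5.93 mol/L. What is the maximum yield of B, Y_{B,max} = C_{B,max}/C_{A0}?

0.954

Evaluating C_B at t_opt = ln(k₂/k₁)/(k₂−k₁) gives C_{B,max}/C_{A0} = (k₁/k₂)^[k₂/(k₂−k₁)].
= (3.96/0.0407)^(0.0407/(0.0407−3.96)) = (97.30)^(-0.01038) = 0.9536.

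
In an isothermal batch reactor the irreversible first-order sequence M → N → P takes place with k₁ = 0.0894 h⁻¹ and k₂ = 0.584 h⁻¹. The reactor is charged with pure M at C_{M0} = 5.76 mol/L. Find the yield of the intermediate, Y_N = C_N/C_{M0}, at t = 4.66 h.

For first-order series with pure M initially, C_N(t) = k₁C_{M0}/(k₂−k₁)·(e^(−k₁t) − e^(−k₂t)).
e^(−k₁t) = e^(−0.0894×4.66) = e^(−0.4166) = 0.6593; e^(−k₂t) = e^(−2.721) = 0.06578.
C_N = 0.0894×5.76/(0.584−0.0894) × (0.6593−0.06578) = 1.041×0.5935 = 0.6179 mol/L.
Y_N = C_N/C_{M0} = 0.6179/5.76 = 0.107.

0.107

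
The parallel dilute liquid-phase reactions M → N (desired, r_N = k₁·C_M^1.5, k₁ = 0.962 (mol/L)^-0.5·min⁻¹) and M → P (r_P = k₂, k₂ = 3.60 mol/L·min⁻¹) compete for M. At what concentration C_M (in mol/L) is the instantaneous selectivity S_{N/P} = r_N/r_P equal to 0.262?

S_{N/P} = (k₁/k₂)·C_M^1.5 ⇒ C_M = (S·k₂/k₁)^(1/1.5).
= (0.262×3.60/0.962)^(0.6667) = (0.9805)^(0.6667) = 0.987 mol/L.

0.987 mol/L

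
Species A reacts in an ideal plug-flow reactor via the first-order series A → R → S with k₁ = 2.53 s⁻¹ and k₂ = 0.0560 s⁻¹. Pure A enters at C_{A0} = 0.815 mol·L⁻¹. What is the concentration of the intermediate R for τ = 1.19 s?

Solving the coupled first-order balances gives C_R(τ) = [k₁/(k₂−k₁)]·C_{A0}·(e^(−k₁τ) − e^(−k₂τ)).
e^(−k₁τ) = e^(−2.53×1.19) = e^(−3.011) = 0.04926; e^(−k₂τ) = e^(−0.06664) = 0.9355.
C_R = 2.53×0.815/(0.0560−2.53) × (0.04926−0.9355) = (-0.8334)×(-0.8863) = 0.7387 mol·L⁻¹.

0.739 mol·L⁻¹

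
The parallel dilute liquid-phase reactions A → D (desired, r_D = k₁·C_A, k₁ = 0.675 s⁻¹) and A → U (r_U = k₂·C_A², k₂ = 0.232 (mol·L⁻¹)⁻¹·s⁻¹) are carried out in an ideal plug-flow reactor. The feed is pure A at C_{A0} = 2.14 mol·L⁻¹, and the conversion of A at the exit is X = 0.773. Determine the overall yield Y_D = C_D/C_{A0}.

0.540

C_A = C_{A0}(1−X) = 0.4858 mol·L⁻¹.
Along a PFR/batch, dC_D/dC_A = −r_D/(r_D+r_U) = −k₁/(k₁+k₂·C_A).
Integrating from C_{A0} to C_A: C_D = (0.675/0.232)·ln[(0.675+0.232·2.14)/(0.675+0.232·0.486)] = 2.909·ln(1.171/0.7877) = 1.155 mol·L⁻¹.
Y_D = C_D/C_{A0} = 1.155/2.14 = 0.540.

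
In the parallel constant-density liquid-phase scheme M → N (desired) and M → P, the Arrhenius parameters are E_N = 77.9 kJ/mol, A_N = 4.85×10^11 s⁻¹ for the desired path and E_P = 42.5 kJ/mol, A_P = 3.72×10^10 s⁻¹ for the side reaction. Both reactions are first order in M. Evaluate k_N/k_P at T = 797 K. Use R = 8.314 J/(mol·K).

With equal orders, S_{N/P} = k_N/k_P = (A_N/A_P)·exp[(E_P−E_N)/(RT)].
(E_P−E_N)/(RT) = (42.5−77.9)×10³/(8.314×797) = -35400/6626 = -5.342.
k_N/k_P = (4.85×10^11/3.72×10^10)·exp(-5.342) = 13.04 × 0.004784 = 0.0624.
Since E_N > E_P, raising the temperature improves selectivity toward N.

0.0624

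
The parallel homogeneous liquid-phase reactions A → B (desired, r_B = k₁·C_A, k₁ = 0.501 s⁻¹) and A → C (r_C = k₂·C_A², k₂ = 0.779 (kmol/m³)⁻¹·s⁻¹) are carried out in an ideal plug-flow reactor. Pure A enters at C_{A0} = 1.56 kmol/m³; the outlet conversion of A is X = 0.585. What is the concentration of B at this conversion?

C_A = C_{A0}(1−X) = 0.6474 kmol/m³.
Along a PFR/batch, dC_B/dC_A = −r_B/(r_B+r_C) = −k₁/(k₁+k₂·C_A).
Integrating from C_{A0} to C_A: C_B = (0.501/0.779)·ln[(0.501+0.779·1.56)/(0.501+0.779·0.647)] = 0.6431·ln(1.716/1.005) = 0.3440 kmol/m³.

0.344 kmol/m³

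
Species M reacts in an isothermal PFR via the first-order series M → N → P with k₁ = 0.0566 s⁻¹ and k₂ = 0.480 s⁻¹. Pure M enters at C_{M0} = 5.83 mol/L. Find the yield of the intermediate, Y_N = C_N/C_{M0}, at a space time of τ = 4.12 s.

The intermediate concentration in a first-order A→B→C sequence is C_N = k₁C_{M0}(e^(−k₁τ) − e^(−k₂τ))/(k₂−k₁).
e^(−k₁τ) = e^(−0.0566×4.12) = e^(−0.2332) = 0.7920; e^(−k₂τ) = e^(−1.978) = 0.1384.
C_N = 0.0566×5.83/(0.480−0.0566) × (0.7920−0.1384) = 0.7794×0.6536 = 0.5094 mol/L.
Y_N = C_N/C_{M0} = 0.5094/5.83 = 0.0874.

0.0874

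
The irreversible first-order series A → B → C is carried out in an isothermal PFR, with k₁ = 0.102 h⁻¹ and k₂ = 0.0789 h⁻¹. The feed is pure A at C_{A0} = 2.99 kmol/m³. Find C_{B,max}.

1.24 kmol/m³

For a first-order series the maximum intermediate yield is C_{B,max}/C_{A0} = (k₁/k₂)^[k₂/(k₂−k₁)].
= (0.102/0.0789)^(0.0789/(0.0789−0.102)) = (1.293)^(-3.416) = 0.4160.
C_{B,max} = 0.4160×2.99 = 1.24 kmol/m³.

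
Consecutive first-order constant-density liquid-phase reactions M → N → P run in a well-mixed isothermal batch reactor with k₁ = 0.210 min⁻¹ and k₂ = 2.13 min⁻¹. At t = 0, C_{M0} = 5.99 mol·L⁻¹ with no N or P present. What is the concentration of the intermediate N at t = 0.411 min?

0.328 mol·L⁻¹

For first-order series with pure M initially, C_N(t) = k₁C_{M0}/(k₂−k₁)·(e^(−k₁t) − e^(−k₂t)).
e^(−k₁t) = e^(−0.210×0.411) = e^(−0.08631) = 0.9173; e^(−k₂t) = e^(−0.8754) = 0.4167.
C_N = 0.210×5.99/(2.13−0.210) × (0.9173−0.4167) = 0.6552×0.5006 = 0.3280 mol·L⁻¹.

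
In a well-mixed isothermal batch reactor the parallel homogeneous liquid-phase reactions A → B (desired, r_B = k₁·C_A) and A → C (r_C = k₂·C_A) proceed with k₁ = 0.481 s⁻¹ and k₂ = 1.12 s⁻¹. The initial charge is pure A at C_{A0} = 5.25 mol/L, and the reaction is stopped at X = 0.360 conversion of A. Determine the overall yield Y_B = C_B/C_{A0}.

0.108

C_A = C_{A0}(1−X) = 3.360 mol/L.
Both paths are first order in A, so the instantaneous fraction to B is constant: dC_B/d(−C_A) = k₁/(k₁+k₂) = 0.3004.
C_B = 0.3004·(C_{A0}−C_A) = 0.3004×1.890 = 0.568 mol/L.
Y_B = C_B/C_{A0} = 0.5678/5.25 = 0.108.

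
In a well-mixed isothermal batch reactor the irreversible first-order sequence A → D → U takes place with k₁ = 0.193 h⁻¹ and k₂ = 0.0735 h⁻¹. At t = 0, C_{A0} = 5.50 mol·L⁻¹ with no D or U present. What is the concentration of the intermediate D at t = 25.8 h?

1.27 mol·L⁻¹

For first-order series with pure A initially, C_D(t) = k₁C_{A0}/(k₂−k₁)·(e^(−k₁t) − e^(−k₂t)).
e^(−k₁t) = e^(−0.193×25.8) = e^(−4.979) = 0.006878; e^(−k₂t) = e^(−1.896) = 0.1501.
C_D = 0.193×5.50/(0.0735−0.193) × (0.006878−0.1501) = (-8.883)×(-0.1432) = 1.272 mol·L⁻¹.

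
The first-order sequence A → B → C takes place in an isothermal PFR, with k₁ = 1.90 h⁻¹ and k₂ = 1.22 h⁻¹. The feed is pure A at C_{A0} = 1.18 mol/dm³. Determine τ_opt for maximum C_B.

The intermediate peaks when r₁ = r₂, i.e. k₁e^(−k₁τ) = k₂e^(−k₂τ), giving τ_opt = ln(k₂/k₁)/(k₂−k₁).
= ln(1.22/1.90)/(1.22−1.90) = ln(0.6421)/-0.6800 = -0.4430/-0.6800 = 0.651 h.

0.651 h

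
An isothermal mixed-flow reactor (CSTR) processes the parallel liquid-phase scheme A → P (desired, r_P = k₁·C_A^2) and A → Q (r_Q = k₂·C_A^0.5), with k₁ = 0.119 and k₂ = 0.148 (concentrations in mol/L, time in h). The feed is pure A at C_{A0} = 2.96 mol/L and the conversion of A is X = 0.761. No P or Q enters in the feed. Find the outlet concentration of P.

0.729 mol/L

Exit C_A = C_{A0}(1−X) = 2.96×0.239 = 0.7074 mol/L.
A CSTR operates uniformly at the exit composition, giving r_P = 0.05956 and r_Q = 0.1245 (each k·C_A^n at C_A = 0.7074).
Fraction of consumed A going to P: r_P/(r_P+r_Q) = 0.3236.
C_P = 0.3236·C_{A0}·X = 0.3236×2.96×0.761 = 0.729 mol/L.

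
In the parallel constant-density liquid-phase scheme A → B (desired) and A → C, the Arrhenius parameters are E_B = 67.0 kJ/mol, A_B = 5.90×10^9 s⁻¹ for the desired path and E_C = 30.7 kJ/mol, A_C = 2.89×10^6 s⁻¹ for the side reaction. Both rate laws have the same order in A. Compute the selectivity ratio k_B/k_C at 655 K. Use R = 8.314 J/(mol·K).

2.60

k_B/k_C = (A_B/A_C)·exp[−(E_B−E_C)/(RT)] = (A_B/A_C)·exp[(E_C−E_B)/(RT)].
(E_C−E_B)/(RT) = (30.7−67.0)×10³/(8.314×655) = -36300/5446 = -6.666.
k_B/k_C = (5.90×10^9/2.89×10^6)·exp(-6.666) = 2042 × 0.001274 = 2.60.
Since E_B > E_C, raising the temperature improves selectivity toward B.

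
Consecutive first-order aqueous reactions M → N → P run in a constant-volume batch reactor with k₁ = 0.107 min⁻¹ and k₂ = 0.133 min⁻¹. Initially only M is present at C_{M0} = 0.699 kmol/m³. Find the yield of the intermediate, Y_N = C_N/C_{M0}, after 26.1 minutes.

Solving the coupled first-order balances gives C_N(t) = [k₁/(k₂−k₁)]·C_{M0}·(e^(−k₁t) − e^(−k₂t)).
e^(−k₁t) = e^(−0.107×26.1) = e^(−2.793) = 0.06126; e^(−k₂t) = e^(−3.471) = 0.03108.
C_N = 0.107×0.699/(0.133−0.107) × (0.06126−0.03108) = 2.877×0.03018 = 0.08681 kmol/m³.
Y_N = C_N/C_{M0} = 0.08681/0.699 = 0.124.

0.124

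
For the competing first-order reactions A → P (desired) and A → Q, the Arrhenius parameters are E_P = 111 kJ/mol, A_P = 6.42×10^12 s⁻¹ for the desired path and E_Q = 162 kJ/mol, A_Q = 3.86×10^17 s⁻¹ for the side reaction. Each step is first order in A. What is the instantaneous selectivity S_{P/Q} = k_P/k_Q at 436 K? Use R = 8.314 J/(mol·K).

Since both paths have the same order in A, the concentration cancels and S_{P/Q} = k_P/k_Q = (A_P/A_Q)·exp[(E_Q−E_P)/(RT)].
(E_Q−E_P)/(RT) = (162−111)×10³/(8.314×436) = 51000/3625 = 14.07.
k_P/k_Q = (6.42×10^12/3.86×10^17)·exp(14.07) = 1.663×10^-5 × 1.289×10^6 = 21.4.

21.4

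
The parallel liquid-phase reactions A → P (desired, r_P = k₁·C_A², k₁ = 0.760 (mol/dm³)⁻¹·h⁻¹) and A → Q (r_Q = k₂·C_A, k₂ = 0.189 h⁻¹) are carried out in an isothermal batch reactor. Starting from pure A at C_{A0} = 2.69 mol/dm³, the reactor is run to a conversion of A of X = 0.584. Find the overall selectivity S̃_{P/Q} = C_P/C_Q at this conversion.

7.26

C_A = C_{A0}(1−X) = 1.119 mol/dm³.
Along a PFR/batch, dC_Q/dC_A = −r_Q/(r_P+r_Q) = −k₂/(k₂+k₁·C_A).
Integrating from C_{A0} to C_A: C_Q = (0.189/0.760)·ln[(0.189+0.760·2.69)/(0.189+0.760·1.12)] = 0.2487·ln(2.233/1.039) = 0.1902 mol/dm³.
Then C_P = (C_{A0}−C_A) − C_Q = 1.571 − 0.1902 = 1.381 mol/dm³.
S̃_{P/Q} = C_P/C_Q = 1.381/0.1902 = 7.26.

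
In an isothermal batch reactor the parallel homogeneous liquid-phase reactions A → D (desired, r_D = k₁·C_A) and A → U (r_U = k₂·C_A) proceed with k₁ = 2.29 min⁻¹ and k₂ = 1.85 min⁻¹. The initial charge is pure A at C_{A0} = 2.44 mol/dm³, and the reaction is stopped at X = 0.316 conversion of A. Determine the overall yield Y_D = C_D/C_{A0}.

0.175

C_A = C_{A0}(1−X) = 1.669 mol/dm³.
Both paths are first order in A, so the instantaneous fraction to D is constant: dC_D/d(−C_A) = k₁/(k₁+k₂) = 0.5531.
C_D = 0.5531·(C_{A0}−C_A) = 0.5531×0.7710 = 0.426 mol/dm³.
Y_D = C_D/C_{A0} = 0.4265/2.44 = 0.175.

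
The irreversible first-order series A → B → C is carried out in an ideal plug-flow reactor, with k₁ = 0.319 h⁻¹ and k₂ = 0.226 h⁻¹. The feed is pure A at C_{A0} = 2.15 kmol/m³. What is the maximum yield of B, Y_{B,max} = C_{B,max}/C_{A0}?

Evaluating C_B at τ_opt = ln(k₂/k₁)/(k₂−k₁) gives C_{B,max}/C_{A0} = (k₁/k₂)^[k₂/(k₂−k₁)].
= (0.319/0.226)^(0.226/(0.226−0.319)) = (1.412)^(-2.430) = 0.4328.

0.433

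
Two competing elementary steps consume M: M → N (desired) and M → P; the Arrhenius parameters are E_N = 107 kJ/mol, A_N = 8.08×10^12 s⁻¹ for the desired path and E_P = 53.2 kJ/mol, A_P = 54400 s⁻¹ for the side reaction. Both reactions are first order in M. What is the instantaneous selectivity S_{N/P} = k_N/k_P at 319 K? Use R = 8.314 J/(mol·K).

0.230

k_N/k_P = (A_N/A_P)·exp[−(E_N−E_P)/(RT)] = (A_N/A_P)·exp[(E_P−E_N)/(RT)].
(E_P−E_N)/(RT) = (53.2−107)×10³/(8.314×319) = -53800/2652 = -20.29.
k_N/k_P = (8.08×10^12/54400)·exp(-20.29) = 1.485×10^8 × 1.550×10^-9 = 0.230.
Since E_N > E_P, raising the temperature improves selectivity toward N.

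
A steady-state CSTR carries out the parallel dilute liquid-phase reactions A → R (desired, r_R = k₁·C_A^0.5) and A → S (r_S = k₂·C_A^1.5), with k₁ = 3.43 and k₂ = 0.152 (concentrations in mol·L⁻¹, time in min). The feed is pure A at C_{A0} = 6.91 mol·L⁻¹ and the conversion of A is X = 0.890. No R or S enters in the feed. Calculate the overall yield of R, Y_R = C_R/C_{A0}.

Exit C_A = C_{A0}(1−X) = 6.91×0.110 = 0.7601 mol·L⁻¹.
A CSTR operates uniformly at the exit composition, giving r_R = 2.990 and r_S = 0.1007 (each k·C_A^n at C_A = 0.7601).
Fraction of consumed A going to R: r_R/(r_R+r_S) = 0.9674.
C_R = 0.9674·C_{A0}·X = 0.9674×6.91×0.890 = 5.95 mol·L⁻¹; Y_R = C_R/C_{A0} = 0.861.

0.861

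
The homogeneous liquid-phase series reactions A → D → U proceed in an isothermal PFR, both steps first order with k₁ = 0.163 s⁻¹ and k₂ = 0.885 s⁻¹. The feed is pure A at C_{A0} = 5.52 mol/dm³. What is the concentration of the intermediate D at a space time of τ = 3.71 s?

0.634 mol/dm³

For first-order series with pure A initially, C_D(τ) = k₁C_{A0}/(k₂−k₁)·(e^(−k₁τ) − e^(−k₂τ)).
e^(−k₁τ) = e^(−0.163×3.71) = e^(−0.6047) = 0.5462; e^(−k₂τ) = e^(−3.283) = 0.03750.
C_D = 0.163×5.52/(0.885−0.163) × (0.5462−0.03750) = 1.246×0.5087 = 0.6340 mol/dm³.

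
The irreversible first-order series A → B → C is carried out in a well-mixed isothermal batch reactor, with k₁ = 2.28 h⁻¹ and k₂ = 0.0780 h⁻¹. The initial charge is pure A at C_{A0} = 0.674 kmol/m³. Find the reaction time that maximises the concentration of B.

1.53 h

For first-order series the maximum of C_B occurs at t_opt = ln(k₂/k₁)/(k₂−k₁).
= ln(0.0780/2.28)/(0.0780−2.28) = ln(0.03421)/-2.202 = -3.375/-2.202 = 1.53 h.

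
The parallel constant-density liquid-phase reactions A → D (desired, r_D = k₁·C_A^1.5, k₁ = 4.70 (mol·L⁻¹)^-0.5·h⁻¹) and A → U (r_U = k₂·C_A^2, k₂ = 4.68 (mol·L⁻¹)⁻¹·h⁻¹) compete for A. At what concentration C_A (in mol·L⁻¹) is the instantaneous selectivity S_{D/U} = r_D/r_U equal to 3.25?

0.0955 mol·L⁻¹

S_{D/U} = (k₁/k₂)·C_A^-0.5 ⇒ C_A = (S·k₂/k₁)^(-2).
= (3.25×4.68/4.70)^(-2) = (3.236)^(-2) = 0.0955 mol·L⁻¹.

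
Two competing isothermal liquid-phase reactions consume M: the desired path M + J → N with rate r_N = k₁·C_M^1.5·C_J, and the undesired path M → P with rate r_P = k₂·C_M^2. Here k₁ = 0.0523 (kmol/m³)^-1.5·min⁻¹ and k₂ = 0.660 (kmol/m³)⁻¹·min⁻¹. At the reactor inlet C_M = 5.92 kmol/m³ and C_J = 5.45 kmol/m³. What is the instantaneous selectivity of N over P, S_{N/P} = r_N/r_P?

0.177

S_{N/P} = r_N/r_P = (k₁·C_M^1.5·C_J)/(k₂·C_M^2) = (k₁/k₂)·C_M^-0.5·C_J.
= (0.0523×5.920^1.5×5.450) / (0.660×5.920^2) = 4.106/23.13 = 0.177.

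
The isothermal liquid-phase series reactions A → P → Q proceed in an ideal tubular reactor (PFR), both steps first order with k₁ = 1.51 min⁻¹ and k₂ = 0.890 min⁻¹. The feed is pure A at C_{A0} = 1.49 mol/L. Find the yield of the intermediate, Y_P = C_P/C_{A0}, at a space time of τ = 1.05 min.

0.458

The intermediate concentration in a first-order A→B→C sequence is C_P = k₁C_{A0}(e^(−k₁τ) − e^(−k₂τ))/(k₂−k₁).
e^(−k₁τ) = e^(−1.51×1.05) = e^(−1.586) = 0.2048; e^(−k₂τ) = e^(−0.9345) = 0.3928.
C_P = 1.51×1.49/(0.890−1.51) × (0.2048−0.3928) = (-3.629)×(-0.1879) = 0.6820 mol/L.
Y_P = C_P/C_{A0} = 0.6820/1.49 = 0.458.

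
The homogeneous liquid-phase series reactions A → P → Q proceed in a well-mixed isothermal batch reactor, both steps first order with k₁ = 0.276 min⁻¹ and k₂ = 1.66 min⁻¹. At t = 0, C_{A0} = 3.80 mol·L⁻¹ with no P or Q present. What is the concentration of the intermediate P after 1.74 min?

0.427 mol·L⁻¹

The intermediate concentration in a first-order A→B→C sequence is C_P = k₁C_{A0}(e^(−k₁t) − e^(−k₂t))/(k₂−k₁).
e^(−k₁t) = e^(−0.276×1.74) = e^(−0.4802) = 0.6186; e^(−k₂t) = e^(−2.888) = 0.05567.
C_P = 0.276×3.80/(1.66−0.276) × (0.6186−0.05567) = 0.7578×0.5630 = 0.4266 mol·L⁻¹.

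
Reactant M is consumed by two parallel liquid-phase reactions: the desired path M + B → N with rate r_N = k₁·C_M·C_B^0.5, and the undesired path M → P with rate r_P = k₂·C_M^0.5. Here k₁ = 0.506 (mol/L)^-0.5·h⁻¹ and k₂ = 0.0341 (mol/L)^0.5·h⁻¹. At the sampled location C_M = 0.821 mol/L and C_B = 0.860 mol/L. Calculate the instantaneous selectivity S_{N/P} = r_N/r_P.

S_{N/P} = r_N/r_P = (k₁·C_M·C_B^0.5)/(k₂·C_M^0.5) = (k₁/k₂)·C_M^0.5·C_B^0.5.
= (0.506×0.8210×0.8600^0.5) / (0.0341×0.8210^0.5) = 0.3853/0.03090 = 12.5.

12.5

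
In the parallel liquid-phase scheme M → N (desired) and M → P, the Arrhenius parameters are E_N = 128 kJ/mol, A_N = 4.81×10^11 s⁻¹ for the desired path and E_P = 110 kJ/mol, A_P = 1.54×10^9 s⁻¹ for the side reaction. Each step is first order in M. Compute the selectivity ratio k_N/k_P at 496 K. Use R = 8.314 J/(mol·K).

3.97

Since both paths have the same order in M, the concentration cancels and S_{N/P} = k_N/k_P = (A_N/A_P)·exp[(E_P−E_N)/(RT)].
(E_P−E_N)/(RT) = (110−128)×10³/(8.314×496) = -18000/4124 = -4.365.
k_N/k_P = (4.81×10^11/1.54×10^9)·exp(-4.365) = 312.3 × 0.01272 = 3.97.
Since E_N > E_P, raising the temperature improves selectivity toward N.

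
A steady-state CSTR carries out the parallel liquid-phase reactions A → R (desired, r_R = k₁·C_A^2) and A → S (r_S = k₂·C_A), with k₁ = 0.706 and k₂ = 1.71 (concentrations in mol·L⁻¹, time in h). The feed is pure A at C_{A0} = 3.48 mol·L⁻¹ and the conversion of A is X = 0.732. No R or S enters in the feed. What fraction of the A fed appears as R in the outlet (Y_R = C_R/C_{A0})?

0.204

Exit C_A = C_{A0}(1−X) = 3.48×0.268 = 0.9326 mol·L⁻¹.
A CSTR operates uniformly at the exit composition, giving r_R = 0.6141 and r_S = 1.595 (each k·C_A^n at C_A = 0.9326).
Fraction of consumed A going to R: r_R/(r_R+r_S) = 0.2780.
C_R = 0.2780·C_{A0}·X = 0.2780×3.48×0.732 = 0.708 mol·L⁻¹; Y_R = C_R/C_{A0} = 0.204.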